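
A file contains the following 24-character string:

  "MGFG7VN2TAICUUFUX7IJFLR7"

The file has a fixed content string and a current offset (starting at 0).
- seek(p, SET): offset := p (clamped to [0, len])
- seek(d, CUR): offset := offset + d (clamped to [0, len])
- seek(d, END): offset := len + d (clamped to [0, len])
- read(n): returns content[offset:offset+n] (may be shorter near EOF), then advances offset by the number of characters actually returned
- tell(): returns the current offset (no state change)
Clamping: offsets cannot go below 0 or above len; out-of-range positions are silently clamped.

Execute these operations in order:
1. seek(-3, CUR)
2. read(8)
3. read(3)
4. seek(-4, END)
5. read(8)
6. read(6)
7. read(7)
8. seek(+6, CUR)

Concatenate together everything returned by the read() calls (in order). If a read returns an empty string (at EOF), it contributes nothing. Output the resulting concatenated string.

Answer: MGFG7VN2TAIFLR7

Derivation:
After 1 (seek(-3, CUR)): offset=0
After 2 (read(8)): returned 'MGFG7VN2', offset=8
After 3 (read(3)): returned 'TAI', offset=11
After 4 (seek(-4, END)): offset=20
After 5 (read(8)): returned 'FLR7', offset=24
After 6 (read(6)): returned '', offset=24
After 7 (read(7)): returned '', offset=24
After 8 (seek(+6, CUR)): offset=24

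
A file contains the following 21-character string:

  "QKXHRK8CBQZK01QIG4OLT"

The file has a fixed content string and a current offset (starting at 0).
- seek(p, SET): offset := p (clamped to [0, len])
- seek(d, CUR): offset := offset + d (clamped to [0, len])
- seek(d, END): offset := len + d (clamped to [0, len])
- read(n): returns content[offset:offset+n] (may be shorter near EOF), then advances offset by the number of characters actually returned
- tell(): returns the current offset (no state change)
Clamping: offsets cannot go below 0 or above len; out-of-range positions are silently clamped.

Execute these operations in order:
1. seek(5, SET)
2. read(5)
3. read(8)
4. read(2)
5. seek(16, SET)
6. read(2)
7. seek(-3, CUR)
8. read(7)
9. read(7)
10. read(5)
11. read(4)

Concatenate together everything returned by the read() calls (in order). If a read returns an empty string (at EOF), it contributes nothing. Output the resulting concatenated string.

After 1 (seek(5, SET)): offset=5
After 2 (read(5)): returned 'K8CBQ', offset=10
After 3 (read(8)): returned 'ZK01QIG4', offset=18
After 4 (read(2)): returned 'OL', offset=20
After 5 (seek(16, SET)): offset=16
After 6 (read(2)): returned 'G4', offset=18
After 7 (seek(-3, CUR)): offset=15
After 8 (read(7)): returned 'IG4OLT', offset=21
After 9 (read(7)): returned '', offset=21
After 10 (read(5)): returned '', offset=21
After 11 (read(4)): returned '', offset=21

Answer: K8CBQZK01QIG4OLG4IG4OLT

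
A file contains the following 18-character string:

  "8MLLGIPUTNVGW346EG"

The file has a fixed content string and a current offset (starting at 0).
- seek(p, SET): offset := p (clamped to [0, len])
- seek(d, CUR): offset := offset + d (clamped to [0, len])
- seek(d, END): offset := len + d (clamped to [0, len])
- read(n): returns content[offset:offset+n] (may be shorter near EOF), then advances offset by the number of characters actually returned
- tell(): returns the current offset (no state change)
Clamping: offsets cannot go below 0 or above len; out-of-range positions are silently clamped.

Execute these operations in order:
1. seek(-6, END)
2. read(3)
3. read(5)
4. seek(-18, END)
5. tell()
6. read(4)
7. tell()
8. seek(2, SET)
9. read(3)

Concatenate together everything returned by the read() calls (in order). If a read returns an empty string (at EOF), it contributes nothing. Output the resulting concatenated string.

After 1 (seek(-6, END)): offset=12
After 2 (read(3)): returned 'W34', offset=15
After 3 (read(5)): returned '6EG', offset=18
After 4 (seek(-18, END)): offset=0
After 5 (tell()): offset=0
After 6 (read(4)): returned '8MLL', offset=4
After 7 (tell()): offset=4
After 8 (seek(2, SET)): offset=2
After 9 (read(3)): returned 'LLG', offset=5

Answer: W346EG8MLLLLG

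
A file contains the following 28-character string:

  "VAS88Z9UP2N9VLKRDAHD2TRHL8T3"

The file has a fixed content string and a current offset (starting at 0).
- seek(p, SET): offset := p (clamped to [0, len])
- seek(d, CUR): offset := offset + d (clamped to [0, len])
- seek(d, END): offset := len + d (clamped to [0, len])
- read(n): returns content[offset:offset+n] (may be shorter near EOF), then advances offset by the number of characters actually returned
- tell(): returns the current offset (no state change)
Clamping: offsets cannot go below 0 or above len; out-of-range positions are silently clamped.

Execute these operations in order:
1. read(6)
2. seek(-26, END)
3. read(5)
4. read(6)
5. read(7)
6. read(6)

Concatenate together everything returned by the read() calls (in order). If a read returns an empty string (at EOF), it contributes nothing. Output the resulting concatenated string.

Answer: VAS88ZS88Z9UP2N9VLKRDAHD2TRHL8

Derivation:
After 1 (read(6)): returned 'VAS88Z', offset=6
After 2 (seek(-26, END)): offset=2
After 3 (read(5)): returned 'S88Z9', offset=7
After 4 (read(6)): returned 'UP2N9V', offset=13
After 5 (read(7)): returned 'LKRDAHD', offset=20
After 6 (read(6)): returned '2TRHL8', offset=26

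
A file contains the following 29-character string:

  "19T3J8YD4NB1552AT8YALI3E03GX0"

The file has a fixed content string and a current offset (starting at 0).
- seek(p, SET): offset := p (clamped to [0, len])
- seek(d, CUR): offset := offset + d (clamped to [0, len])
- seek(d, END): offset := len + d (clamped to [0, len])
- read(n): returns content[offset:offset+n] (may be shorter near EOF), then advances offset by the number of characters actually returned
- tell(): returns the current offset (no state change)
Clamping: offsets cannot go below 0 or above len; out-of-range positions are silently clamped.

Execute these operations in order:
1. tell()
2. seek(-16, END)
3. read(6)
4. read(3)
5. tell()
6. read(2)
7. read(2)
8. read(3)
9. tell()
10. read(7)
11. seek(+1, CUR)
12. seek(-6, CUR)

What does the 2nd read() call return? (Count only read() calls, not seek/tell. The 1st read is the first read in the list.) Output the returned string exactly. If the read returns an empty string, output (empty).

Answer: ALI

Derivation:
After 1 (tell()): offset=0
After 2 (seek(-16, END)): offset=13
After 3 (read(6)): returned '52AT8Y', offset=19
After 4 (read(3)): returned 'ALI', offset=22
After 5 (tell()): offset=22
After 6 (read(2)): returned '3E', offset=24
After 7 (read(2)): returned '03', offset=26
After 8 (read(3)): returned 'GX0', offset=29
After 9 (tell()): offset=29
After 10 (read(7)): returned '', offset=29
After 11 (seek(+1, CUR)): offset=29
After 12 (seek(-6, CUR)): offset=23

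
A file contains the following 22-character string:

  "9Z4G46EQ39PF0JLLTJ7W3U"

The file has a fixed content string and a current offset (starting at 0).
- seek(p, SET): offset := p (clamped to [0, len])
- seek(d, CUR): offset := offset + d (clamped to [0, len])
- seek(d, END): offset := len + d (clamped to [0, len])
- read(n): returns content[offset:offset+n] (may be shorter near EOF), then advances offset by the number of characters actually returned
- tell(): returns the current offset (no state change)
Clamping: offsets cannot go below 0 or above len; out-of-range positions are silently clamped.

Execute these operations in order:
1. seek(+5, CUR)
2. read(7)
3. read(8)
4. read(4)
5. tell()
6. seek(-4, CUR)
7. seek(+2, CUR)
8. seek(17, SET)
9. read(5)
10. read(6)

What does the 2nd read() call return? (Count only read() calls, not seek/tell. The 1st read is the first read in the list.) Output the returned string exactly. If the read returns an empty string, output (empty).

After 1 (seek(+5, CUR)): offset=5
After 2 (read(7)): returned '6EQ39PF', offset=12
After 3 (read(8)): returned '0JLLTJ7W', offset=20
After 4 (read(4)): returned '3U', offset=22
After 5 (tell()): offset=22
After 6 (seek(-4, CUR)): offset=18
After 7 (seek(+2, CUR)): offset=20
After 8 (seek(17, SET)): offset=17
After 9 (read(5)): returned 'J7W3U', offset=22
After 10 (read(6)): returned '', offset=22

Answer: 0JLLTJ7W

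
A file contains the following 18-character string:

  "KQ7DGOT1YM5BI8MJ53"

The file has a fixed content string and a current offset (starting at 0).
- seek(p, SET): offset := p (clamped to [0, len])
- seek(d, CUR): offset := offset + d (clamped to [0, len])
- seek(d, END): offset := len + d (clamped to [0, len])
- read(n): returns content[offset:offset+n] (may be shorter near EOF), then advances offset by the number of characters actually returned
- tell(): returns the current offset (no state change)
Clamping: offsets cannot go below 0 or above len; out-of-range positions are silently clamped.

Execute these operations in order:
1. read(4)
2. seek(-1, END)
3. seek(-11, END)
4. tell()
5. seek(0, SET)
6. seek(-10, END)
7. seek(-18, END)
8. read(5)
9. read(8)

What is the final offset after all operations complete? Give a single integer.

Answer: 13

Derivation:
After 1 (read(4)): returned 'KQ7D', offset=4
After 2 (seek(-1, END)): offset=17
After 3 (seek(-11, END)): offset=7
After 4 (tell()): offset=7
After 5 (seek(0, SET)): offset=0
After 6 (seek(-10, END)): offset=8
After 7 (seek(-18, END)): offset=0
After 8 (read(5)): returned 'KQ7DG', offset=5
After 9 (read(8)): returned 'OT1YM5BI', offset=13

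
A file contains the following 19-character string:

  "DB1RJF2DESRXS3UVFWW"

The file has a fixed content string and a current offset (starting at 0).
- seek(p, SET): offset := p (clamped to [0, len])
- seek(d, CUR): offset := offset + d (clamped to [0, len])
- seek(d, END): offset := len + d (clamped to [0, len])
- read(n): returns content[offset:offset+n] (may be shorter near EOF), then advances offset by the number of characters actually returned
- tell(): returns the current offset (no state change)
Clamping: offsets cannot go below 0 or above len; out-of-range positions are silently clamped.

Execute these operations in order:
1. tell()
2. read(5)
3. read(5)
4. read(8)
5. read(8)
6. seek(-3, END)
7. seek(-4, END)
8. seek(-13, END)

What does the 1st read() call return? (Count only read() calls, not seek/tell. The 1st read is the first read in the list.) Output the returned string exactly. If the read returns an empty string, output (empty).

Answer: DB1RJ

Derivation:
After 1 (tell()): offset=0
After 2 (read(5)): returned 'DB1RJ', offset=5
After 3 (read(5)): returned 'F2DES', offset=10
After 4 (read(8)): returned 'RXS3UVFW', offset=18
After 5 (read(8)): returned 'W', offset=19
After 6 (seek(-3, END)): offset=16
After 7 (seek(-4, END)): offset=15
After 8 (seek(-13, END)): offset=6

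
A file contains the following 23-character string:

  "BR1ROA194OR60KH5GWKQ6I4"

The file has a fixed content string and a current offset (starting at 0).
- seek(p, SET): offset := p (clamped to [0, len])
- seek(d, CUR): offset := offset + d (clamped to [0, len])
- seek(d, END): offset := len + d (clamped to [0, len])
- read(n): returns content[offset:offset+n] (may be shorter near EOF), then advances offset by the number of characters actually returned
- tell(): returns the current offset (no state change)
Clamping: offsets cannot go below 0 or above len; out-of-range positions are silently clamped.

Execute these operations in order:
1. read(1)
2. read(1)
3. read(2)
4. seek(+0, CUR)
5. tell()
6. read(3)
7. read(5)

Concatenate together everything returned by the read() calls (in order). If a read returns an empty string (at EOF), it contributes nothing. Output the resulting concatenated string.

After 1 (read(1)): returned 'B', offset=1
After 2 (read(1)): returned 'R', offset=2
After 3 (read(2)): returned '1R', offset=4
After 4 (seek(+0, CUR)): offset=4
After 5 (tell()): offset=4
After 6 (read(3)): returned 'OA1', offset=7
After 7 (read(5)): returned '94OR6', offset=12

Answer: BR1ROA194OR6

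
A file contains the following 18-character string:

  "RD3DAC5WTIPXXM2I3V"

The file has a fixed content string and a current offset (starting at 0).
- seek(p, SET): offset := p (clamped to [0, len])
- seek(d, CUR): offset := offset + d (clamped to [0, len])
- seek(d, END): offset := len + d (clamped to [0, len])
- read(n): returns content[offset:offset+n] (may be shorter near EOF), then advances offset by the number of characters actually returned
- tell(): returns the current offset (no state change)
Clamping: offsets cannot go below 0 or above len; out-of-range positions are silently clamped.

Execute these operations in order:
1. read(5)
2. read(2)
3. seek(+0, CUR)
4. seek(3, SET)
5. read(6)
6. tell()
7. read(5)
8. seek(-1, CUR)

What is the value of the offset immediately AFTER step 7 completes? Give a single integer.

Answer: 14

Derivation:
After 1 (read(5)): returned 'RD3DA', offset=5
After 2 (read(2)): returned 'C5', offset=7
After 3 (seek(+0, CUR)): offset=7
After 4 (seek(3, SET)): offset=3
After 5 (read(6)): returned 'DAC5WT', offset=9
After 6 (tell()): offset=9
After 7 (read(5)): returned 'IPXXM', offset=14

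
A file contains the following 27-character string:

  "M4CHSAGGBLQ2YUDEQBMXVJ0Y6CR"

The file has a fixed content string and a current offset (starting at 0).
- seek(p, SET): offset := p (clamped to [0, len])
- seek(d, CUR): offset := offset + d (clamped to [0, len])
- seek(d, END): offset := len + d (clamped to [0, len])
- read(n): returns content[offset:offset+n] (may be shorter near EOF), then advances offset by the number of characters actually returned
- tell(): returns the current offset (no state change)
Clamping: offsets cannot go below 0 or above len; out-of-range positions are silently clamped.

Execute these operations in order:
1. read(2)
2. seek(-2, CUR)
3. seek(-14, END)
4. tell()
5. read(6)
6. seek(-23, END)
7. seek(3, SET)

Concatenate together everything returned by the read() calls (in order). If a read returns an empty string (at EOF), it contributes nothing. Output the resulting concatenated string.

Answer: M4UDEQBM

Derivation:
After 1 (read(2)): returned 'M4', offset=2
After 2 (seek(-2, CUR)): offset=0
After 3 (seek(-14, END)): offset=13
After 4 (tell()): offset=13
After 5 (read(6)): returned 'UDEQBM', offset=19
After 6 (seek(-23, END)): offset=4
After 7 (seek(3, SET)): offset=3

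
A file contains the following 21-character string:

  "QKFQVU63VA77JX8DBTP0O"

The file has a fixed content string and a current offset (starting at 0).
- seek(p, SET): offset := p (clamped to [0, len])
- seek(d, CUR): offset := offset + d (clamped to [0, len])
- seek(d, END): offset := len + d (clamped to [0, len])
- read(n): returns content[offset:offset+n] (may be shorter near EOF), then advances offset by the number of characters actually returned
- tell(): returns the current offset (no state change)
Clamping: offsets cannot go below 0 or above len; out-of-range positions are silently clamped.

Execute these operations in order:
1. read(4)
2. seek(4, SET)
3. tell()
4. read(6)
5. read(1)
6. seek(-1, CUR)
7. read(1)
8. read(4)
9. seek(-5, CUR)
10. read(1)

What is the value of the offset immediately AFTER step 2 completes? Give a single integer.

After 1 (read(4)): returned 'QKFQ', offset=4
After 2 (seek(4, SET)): offset=4

Answer: 4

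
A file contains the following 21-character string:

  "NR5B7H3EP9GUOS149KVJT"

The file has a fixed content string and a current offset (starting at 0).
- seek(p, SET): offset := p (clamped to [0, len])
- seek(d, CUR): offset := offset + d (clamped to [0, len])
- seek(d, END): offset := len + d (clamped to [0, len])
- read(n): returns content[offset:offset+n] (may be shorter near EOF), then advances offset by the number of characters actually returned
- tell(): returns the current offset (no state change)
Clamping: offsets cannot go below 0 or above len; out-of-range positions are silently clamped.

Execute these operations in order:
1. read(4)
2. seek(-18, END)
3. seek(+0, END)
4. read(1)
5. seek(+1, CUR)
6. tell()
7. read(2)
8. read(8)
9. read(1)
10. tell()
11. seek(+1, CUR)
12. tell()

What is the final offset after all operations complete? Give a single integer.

Answer: 21

Derivation:
After 1 (read(4)): returned 'NR5B', offset=4
After 2 (seek(-18, END)): offset=3
After 3 (seek(+0, END)): offset=21
After 4 (read(1)): returned '', offset=21
After 5 (seek(+1, CUR)): offset=21
After 6 (tell()): offset=21
After 7 (read(2)): returned '', offset=21
After 8 (read(8)): returned '', offset=21
After 9 (read(1)): returned '', offset=21
After 10 (tell()): offset=21
After 11 (seek(+1, CUR)): offset=21
After 12 (tell()): offset=21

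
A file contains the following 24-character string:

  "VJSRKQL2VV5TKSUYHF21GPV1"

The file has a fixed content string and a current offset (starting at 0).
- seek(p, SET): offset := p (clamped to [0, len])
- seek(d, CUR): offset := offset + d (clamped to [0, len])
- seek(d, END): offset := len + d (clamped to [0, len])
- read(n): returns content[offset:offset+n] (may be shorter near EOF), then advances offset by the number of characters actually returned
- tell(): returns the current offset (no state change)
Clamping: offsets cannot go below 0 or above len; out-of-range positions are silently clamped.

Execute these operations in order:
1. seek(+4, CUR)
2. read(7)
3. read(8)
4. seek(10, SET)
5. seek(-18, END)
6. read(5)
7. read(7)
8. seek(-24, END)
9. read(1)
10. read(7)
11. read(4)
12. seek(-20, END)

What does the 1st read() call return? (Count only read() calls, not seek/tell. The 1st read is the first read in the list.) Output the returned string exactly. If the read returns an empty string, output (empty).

Answer: KQL2VV5

Derivation:
After 1 (seek(+4, CUR)): offset=4
After 2 (read(7)): returned 'KQL2VV5', offset=11
After 3 (read(8)): returned 'TKSUYHF2', offset=19
After 4 (seek(10, SET)): offset=10
After 5 (seek(-18, END)): offset=6
After 6 (read(5)): returned 'L2VV5', offset=11
After 7 (read(7)): returned 'TKSUYHF', offset=18
After 8 (seek(-24, END)): offset=0
After 9 (read(1)): returned 'V', offset=1
After 10 (read(7)): returned 'JSRKQL2', offset=8
After 11 (read(4)): returned 'VV5T', offset=12
After 12 (seek(-20, END)): offset=4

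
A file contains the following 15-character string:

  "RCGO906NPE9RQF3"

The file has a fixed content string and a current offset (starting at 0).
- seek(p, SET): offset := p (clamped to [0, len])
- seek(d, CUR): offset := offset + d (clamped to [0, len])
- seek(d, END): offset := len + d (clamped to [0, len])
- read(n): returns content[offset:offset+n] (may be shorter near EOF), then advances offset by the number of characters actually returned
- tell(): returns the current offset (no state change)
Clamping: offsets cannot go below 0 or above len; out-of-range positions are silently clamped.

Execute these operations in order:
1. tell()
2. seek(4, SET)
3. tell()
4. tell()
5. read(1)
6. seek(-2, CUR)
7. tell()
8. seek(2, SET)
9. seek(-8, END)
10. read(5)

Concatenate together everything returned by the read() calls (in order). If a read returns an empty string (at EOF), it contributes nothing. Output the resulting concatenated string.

Answer: 9NPE9R

Derivation:
After 1 (tell()): offset=0
After 2 (seek(4, SET)): offset=4
After 3 (tell()): offset=4
After 4 (tell()): offset=4
After 5 (read(1)): returned '9', offset=5
After 6 (seek(-2, CUR)): offset=3
After 7 (tell()): offset=3
After 8 (seek(2, SET)): offset=2
After 9 (seek(-8, END)): offset=7
After 10 (read(5)): returned 'NPE9R', offset=12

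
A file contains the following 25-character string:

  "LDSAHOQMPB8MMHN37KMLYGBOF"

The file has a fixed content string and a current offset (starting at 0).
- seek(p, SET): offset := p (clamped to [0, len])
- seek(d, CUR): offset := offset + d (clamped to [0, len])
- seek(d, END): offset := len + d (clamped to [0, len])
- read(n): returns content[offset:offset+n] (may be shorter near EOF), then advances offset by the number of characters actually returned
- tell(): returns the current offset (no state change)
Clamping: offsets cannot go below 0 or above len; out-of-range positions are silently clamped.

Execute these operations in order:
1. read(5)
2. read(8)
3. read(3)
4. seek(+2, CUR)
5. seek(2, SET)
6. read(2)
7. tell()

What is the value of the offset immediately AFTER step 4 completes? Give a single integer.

Answer: 18

Derivation:
After 1 (read(5)): returned 'LDSAH', offset=5
After 2 (read(8)): returned 'OQMPB8MM', offset=13
After 3 (read(3)): returned 'HN3', offset=16
After 4 (seek(+2, CUR)): offset=18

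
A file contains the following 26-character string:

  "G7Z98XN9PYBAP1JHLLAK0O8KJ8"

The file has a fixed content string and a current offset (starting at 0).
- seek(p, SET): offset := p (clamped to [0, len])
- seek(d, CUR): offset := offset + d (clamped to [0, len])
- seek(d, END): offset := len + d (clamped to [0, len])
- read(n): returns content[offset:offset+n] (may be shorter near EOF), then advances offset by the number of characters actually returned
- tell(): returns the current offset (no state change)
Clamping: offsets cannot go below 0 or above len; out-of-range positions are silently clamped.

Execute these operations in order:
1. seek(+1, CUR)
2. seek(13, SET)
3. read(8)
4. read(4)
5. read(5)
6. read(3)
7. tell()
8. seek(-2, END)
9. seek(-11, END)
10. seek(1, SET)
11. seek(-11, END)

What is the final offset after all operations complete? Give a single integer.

After 1 (seek(+1, CUR)): offset=1
After 2 (seek(13, SET)): offset=13
After 3 (read(8)): returned '1JHLLAK0', offset=21
After 4 (read(4)): returned 'O8KJ', offset=25
After 5 (read(5)): returned '8', offset=26
After 6 (read(3)): returned '', offset=26
After 7 (tell()): offset=26
After 8 (seek(-2, END)): offset=24
After 9 (seek(-11, END)): offset=15
After 10 (seek(1, SET)): offset=1
After 11 (seek(-11, END)): offset=15

Answer: 15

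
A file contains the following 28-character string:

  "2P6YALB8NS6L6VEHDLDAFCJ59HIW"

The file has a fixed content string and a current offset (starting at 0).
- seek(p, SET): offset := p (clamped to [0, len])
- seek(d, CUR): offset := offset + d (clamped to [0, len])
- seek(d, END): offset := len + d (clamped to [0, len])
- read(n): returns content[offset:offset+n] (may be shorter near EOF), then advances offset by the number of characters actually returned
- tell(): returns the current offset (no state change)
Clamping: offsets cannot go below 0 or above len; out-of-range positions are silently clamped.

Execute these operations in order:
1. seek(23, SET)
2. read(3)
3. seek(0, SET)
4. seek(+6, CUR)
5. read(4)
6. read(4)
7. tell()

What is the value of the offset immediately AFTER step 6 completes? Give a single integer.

Answer: 14

Derivation:
After 1 (seek(23, SET)): offset=23
After 2 (read(3)): returned '59H', offset=26
After 3 (seek(0, SET)): offset=0
After 4 (seek(+6, CUR)): offset=6
After 5 (read(4)): returned 'B8NS', offset=10
After 6 (read(4)): returned '6L6V', offset=14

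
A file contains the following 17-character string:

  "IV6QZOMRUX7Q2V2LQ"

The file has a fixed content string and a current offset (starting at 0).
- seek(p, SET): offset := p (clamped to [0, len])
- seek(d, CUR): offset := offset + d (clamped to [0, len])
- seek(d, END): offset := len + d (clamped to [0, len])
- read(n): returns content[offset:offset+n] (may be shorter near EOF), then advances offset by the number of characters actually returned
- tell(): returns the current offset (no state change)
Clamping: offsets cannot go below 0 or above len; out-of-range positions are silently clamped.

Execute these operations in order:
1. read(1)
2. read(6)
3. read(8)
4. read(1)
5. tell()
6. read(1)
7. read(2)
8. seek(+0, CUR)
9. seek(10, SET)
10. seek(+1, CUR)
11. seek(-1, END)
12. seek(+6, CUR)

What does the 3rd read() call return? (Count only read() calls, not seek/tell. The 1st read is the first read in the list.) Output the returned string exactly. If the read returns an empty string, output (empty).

After 1 (read(1)): returned 'I', offset=1
After 2 (read(6)): returned 'V6QZOM', offset=7
After 3 (read(8)): returned 'RUX7Q2V2', offset=15
After 4 (read(1)): returned 'L', offset=16
After 5 (tell()): offset=16
After 6 (read(1)): returned 'Q', offset=17
After 7 (read(2)): returned '', offset=17
After 8 (seek(+0, CUR)): offset=17
After 9 (seek(10, SET)): offset=10
After 10 (seek(+1, CUR)): offset=11
After 11 (seek(-1, END)): offset=16
After 12 (seek(+6, CUR)): offset=17

Answer: RUX7Q2V2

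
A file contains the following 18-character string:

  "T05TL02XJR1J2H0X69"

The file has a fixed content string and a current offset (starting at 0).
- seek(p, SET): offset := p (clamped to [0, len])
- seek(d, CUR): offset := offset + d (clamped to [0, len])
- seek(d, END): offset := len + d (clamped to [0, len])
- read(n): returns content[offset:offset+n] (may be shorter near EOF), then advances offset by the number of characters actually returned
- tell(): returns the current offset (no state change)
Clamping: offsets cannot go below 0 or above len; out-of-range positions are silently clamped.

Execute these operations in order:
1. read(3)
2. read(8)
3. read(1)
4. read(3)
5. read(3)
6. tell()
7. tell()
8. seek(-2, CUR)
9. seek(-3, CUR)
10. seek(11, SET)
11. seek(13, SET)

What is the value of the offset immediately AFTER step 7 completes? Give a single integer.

Answer: 18

Derivation:
After 1 (read(3)): returned 'T05', offset=3
After 2 (read(8)): returned 'TL02XJR1', offset=11
After 3 (read(1)): returned 'J', offset=12
After 4 (read(3)): returned '2H0', offset=15
After 5 (read(3)): returned 'X69', offset=18
After 6 (tell()): offset=18
After 7 (tell()): offset=18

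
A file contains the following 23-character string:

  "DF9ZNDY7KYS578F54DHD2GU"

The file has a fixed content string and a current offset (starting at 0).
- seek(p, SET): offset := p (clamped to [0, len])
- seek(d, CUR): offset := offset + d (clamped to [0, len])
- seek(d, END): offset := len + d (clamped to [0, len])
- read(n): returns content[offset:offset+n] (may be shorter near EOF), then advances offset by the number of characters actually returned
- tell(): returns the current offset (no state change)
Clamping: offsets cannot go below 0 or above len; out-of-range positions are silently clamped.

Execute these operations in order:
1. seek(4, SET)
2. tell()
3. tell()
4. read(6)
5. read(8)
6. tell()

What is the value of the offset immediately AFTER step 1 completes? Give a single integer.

After 1 (seek(4, SET)): offset=4

Answer: 4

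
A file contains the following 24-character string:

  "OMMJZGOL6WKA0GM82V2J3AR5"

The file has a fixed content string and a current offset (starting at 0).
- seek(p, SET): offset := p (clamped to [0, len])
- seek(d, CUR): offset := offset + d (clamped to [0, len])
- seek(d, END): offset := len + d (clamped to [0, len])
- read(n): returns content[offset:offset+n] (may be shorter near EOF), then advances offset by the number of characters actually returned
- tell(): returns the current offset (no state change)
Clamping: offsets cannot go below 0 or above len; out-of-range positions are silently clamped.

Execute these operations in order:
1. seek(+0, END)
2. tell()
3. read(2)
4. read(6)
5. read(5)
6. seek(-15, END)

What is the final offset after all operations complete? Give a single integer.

Answer: 9

Derivation:
After 1 (seek(+0, END)): offset=24
After 2 (tell()): offset=24
After 3 (read(2)): returned '', offset=24
After 4 (read(6)): returned '', offset=24
After 5 (read(5)): returned '', offset=24
After 6 (seek(-15, END)): offset=9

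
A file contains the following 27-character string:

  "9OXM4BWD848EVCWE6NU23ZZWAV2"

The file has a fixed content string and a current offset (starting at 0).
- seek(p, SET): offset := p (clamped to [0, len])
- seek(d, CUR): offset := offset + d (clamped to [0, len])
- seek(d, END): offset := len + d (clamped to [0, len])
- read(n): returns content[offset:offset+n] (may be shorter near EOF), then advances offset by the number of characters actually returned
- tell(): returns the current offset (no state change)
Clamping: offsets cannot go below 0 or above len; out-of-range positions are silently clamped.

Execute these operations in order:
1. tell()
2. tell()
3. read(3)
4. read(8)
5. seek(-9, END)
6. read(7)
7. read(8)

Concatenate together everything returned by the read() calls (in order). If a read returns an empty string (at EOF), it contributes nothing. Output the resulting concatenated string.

Answer: 9OXM4BWD848U23ZZWAV2

Derivation:
After 1 (tell()): offset=0
After 2 (tell()): offset=0
After 3 (read(3)): returned '9OX', offset=3
After 4 (read(8)): returned 'M4BWD848', offset=11
After 5 (seek(-9, END)): offset=18
After 6 (read(7)): returned 'U23ZZWA', offset=25
After 7 (read(8)): returned 'V2', offset=27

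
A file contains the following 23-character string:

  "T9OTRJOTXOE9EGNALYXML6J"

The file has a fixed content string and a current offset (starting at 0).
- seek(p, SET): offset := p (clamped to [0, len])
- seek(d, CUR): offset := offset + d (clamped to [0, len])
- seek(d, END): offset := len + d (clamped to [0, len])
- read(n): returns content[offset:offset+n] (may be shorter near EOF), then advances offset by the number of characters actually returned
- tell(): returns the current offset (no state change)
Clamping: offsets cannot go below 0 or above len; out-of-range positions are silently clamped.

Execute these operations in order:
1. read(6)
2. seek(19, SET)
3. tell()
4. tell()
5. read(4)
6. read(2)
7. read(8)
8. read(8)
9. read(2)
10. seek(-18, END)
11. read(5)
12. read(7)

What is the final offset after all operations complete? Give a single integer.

Answer: 17

Derivation:
After 1 (read(6)): returned 'T9OTRJ', offset=6
After 2 (seek(19, SET)): offset=19
After 3 (tell()): offset=19
After 4 (tell()): offset=19
After 5 (read(4)): returned 'ML6J', offset=23
After 6 (read(2)): returned '', offset=23
After 7 (read(8)): returned '', offset=23
After 8 (read(8)): returned '', offset=23
After 9 (read(2)): returned '', offset=23
After 10 (seek(-18, END)): offset=5
After 11 (read(5)): returned 'JOTXO', offset=10
After 12 (read(7)): returned 'E9EGNAL', offset=17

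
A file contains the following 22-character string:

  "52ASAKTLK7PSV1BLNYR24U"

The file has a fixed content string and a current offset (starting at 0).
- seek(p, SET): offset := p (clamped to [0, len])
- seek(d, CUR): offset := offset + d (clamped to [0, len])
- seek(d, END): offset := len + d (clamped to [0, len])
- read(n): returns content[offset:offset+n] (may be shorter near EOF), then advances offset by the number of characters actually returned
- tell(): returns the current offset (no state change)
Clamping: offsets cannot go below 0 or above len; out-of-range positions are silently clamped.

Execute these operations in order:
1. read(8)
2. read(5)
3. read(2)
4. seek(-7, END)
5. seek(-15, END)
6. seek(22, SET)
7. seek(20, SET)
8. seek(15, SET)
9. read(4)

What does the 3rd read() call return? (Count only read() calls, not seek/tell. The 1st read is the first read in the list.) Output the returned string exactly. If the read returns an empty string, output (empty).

After 1 (read(8)): returned '52ASAKTL', offset=8
After 2 (read(5)): returned 'K7PSV', offset=13
After 3 (read(2)): returned '1B', offset=15
After 4 (seek(-7, END)): offset=15
After 5 (seek(-15, END)): offset=7
After 6 (seek(22, SET)): offset=22
After 7 (seek(20, SET)): offset=20
After 8 (seek(15, SET)): offset=15
After 9 (read(4)): returned 'LNYR', offset=19

Answer: 1B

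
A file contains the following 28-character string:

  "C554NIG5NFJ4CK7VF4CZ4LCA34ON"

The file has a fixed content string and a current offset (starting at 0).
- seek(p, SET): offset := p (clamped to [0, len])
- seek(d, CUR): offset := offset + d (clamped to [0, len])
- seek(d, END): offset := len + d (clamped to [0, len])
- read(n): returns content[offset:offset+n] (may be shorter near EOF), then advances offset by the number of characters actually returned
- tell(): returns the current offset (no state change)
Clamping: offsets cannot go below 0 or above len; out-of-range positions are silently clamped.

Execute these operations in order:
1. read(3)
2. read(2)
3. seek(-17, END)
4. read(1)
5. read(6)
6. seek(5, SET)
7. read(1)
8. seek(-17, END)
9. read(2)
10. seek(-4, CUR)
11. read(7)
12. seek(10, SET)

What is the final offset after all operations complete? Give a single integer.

Answer: 10

Derivation:
After 1 (read(3)): returned 'C55', offset=3
After 2 (read(2)): returned '4N', offset=5
After 3 (seek(-17, END)): offset=11
After 4 (read(1)): returned '4', offset=12
After 5 (read(6)): returned 'CK7VF4', offset=18
After 6 (seek(5, SET)): offset=5
After 7 (read(1)): returned 'I', offset=6
After 8 (seek(-17, END)): offset=11
After 9 (read(2)): returned '4C', offset=13
After 10 (seek(-4, CUR)): offset=9
After 11 (read(7)): returned 'FJ4CK7V', offset=16
After 12 (seek(10, SET)): offset=10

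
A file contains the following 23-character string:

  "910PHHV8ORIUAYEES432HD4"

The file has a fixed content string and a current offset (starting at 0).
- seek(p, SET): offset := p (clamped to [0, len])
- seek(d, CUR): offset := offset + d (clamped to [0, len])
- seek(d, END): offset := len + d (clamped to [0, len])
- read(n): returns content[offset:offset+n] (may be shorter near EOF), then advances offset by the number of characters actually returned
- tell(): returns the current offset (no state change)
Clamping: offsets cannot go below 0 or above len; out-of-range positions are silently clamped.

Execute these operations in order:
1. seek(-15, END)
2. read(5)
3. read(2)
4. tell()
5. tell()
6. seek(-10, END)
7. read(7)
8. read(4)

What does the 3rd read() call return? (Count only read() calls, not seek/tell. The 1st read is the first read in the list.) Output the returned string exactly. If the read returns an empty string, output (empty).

After 1 (seek(-15, END)): offset=8
After 2 (read(5)): returned 'ORIUA', offset=13
After 3 (read(2)): returned 'YE', offset=15
After 4 (tell()): offset=15
After 5 (tell()): offset=15
After 6 (seek(-10, END)): offset=13
After 7 (read(7)): returned 'YEES432', offset=20
After 8 (read(4)): returned 'HD4', offset=23

Answer: YEES432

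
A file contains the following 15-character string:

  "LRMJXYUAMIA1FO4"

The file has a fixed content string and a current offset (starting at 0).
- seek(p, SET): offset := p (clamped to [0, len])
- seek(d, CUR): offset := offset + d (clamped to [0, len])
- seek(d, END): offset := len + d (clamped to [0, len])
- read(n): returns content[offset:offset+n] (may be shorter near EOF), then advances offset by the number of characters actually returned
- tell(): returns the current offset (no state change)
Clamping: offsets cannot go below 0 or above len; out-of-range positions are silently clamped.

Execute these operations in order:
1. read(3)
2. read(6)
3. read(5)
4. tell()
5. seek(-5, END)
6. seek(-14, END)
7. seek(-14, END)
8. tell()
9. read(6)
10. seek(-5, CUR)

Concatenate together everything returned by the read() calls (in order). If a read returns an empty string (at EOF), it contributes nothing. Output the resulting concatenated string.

After 1 (read(3)): returned 'LRM', offset=3
After 2 (read(6)): returned 'JXYUAM', offset=9
After 3 (read(5)): returned 'IA1FO', offset=14
After 4 (tell()): offset=14
After 5 (seek(-5, END)): offset=10
After 6 (seek(-14, END)): offset=1
After 7 (seek(-14, END)): offset=1
After 8 (tell()): offset=1
After 9 (read(6)): returned 'RMJXYU', offset=7
After 10 (seek(-5, CUR)): offset=2

Answer: LRMJXYUAMIA1FORMJXYU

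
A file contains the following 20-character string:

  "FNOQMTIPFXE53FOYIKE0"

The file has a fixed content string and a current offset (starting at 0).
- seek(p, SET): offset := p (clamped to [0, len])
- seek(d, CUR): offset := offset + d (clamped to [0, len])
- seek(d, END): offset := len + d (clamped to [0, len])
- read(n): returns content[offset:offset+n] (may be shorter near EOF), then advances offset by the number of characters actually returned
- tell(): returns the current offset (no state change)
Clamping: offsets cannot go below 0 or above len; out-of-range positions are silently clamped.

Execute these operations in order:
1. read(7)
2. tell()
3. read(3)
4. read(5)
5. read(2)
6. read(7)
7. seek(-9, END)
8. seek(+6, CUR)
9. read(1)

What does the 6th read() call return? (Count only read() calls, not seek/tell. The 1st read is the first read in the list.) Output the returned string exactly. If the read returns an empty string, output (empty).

After 1 (read(7)): returned 'FNOQMTI', offset=7
After 2 (tell()): offset=7
After 3 (read(3)): returned 'PFX', offset=10
After 4 (read(5)): returned 'E53FO', offset=15
After 5 (read(2)): returned 'YI', offset=17
After 6 (read(7)): returned 'KE0', offset=20
After 7 (seek(-9, END)): offset=11
After 8 (seek(+6, CUR)): offset=17
After 9 (read(1)): returned 'K', offset=18

Answer: K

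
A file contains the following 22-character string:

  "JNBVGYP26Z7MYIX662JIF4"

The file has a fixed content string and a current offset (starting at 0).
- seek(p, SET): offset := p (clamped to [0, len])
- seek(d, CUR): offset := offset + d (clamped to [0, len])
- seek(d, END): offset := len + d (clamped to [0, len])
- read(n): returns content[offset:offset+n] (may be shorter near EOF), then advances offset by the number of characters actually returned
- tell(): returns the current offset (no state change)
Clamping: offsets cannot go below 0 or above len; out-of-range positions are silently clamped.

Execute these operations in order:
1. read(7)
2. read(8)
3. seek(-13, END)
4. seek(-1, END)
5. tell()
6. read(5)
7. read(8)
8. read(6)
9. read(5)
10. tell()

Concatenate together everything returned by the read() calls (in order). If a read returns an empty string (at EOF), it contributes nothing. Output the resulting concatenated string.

After 1 (read(7)): returned 'JNBVGYP', offset=7
After 2 (read(8)): returned '26Z7MYIX', offset=15
After 3 (seek(-13, END)): offset=9
After 4 (seek(-1, END)): offset=21
After 5 (tell()): offset=21
After 6 (read(5)): returned '4', offset=22
After 7 (read(8)): returned '', offset=22
After 8 (read(6)): returned '', offset=22
After 9 (read(5)): returned '', offset=22
After 10 (tell()): offset=22

Answer: JNBVGYP26Z7MYIX4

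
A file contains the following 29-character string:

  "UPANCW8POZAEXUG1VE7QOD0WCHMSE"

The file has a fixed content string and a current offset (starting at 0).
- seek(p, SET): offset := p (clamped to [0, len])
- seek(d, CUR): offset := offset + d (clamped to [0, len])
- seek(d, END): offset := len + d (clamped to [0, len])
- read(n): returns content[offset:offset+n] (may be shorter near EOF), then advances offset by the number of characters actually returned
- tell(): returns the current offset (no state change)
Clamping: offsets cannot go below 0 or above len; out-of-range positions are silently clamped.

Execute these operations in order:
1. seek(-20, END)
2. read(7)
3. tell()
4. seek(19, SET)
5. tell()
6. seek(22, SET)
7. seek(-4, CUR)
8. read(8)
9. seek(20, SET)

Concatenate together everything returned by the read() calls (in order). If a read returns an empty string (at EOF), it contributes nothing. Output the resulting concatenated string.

After 1 (seek(-20, END)): offset=9
After 2 (read(7)): returned 'ZAEXUG1', offset=16
After 3 (tell()): offset=16
After 4 (seek(19, SET)): offset=19
After 5 (tell()): offset=19
After 6 (seek(22, SET)): offset=22
After 7 (seek(-4, CUR)): offset=18
After 8 (read(8)): returned '7QOD0WCH', offset=26
After 9 (seek(20, SET)): offset=20

Answer: ZAEXUG17QOD0WCH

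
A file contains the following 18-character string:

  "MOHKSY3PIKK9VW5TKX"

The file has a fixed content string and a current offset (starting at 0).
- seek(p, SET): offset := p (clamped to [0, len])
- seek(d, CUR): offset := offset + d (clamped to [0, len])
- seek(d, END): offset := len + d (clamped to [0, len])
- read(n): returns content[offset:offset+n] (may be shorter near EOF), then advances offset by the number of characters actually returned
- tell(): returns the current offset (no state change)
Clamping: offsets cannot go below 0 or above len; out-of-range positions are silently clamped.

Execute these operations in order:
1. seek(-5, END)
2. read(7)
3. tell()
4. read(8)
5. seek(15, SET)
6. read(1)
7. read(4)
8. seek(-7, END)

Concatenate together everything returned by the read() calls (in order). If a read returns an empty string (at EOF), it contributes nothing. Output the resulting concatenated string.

After 1 (seek(-5, END)): offset=13
After 2 (read(7)): returned 'W5TKX', offset=18
After 3 (tell()): offset=18
After 4 (read(8)): returned '', offset=18
After 5 (seek(15, SET)): offset=15
After 6 (read(1)): returned 'T', offset=16
After 7 (read(4)): returned 'KX', offset=18
After 8 (seek(-7, END)): offset=11

Answer: W5TKXTKX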